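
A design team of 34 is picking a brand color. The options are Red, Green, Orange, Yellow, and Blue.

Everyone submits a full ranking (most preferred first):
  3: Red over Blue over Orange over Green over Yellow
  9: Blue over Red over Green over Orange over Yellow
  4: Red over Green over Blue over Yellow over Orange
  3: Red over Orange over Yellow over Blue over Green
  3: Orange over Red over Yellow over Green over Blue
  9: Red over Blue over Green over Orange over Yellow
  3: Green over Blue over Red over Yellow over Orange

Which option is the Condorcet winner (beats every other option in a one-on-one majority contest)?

Red

Red vs Green: 31–3
Red vs Orange: 31–3
Red vs Yellow: 34–0
Red vs Blue: 22–12
Red beats every other option.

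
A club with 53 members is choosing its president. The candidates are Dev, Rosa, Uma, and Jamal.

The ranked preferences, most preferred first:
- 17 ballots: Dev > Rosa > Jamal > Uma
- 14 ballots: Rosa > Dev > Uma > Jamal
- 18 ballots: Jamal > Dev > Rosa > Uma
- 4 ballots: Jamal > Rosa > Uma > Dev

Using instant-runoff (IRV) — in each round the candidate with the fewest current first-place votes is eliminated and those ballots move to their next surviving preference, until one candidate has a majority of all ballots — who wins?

Dev

Round 1: Dev 17, Rosa 14, Uma 0, Jamal 22. Uma eliminated.
Round 2: Dev 17, Rosa 14, Jamal 22. Rosa eliminated.
Round 3: Dev 31, Jamal 22. Dev has a majority (≥27).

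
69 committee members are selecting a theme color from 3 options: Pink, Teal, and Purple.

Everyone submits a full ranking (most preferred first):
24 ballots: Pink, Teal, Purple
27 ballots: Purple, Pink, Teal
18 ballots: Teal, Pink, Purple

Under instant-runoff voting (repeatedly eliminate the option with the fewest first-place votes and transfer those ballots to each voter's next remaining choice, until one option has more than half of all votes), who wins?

Pink

Round 1: Pink 24, Teal 18, Purple 27. Teal eliminated.
Round 2: Pink 42, Purple 27. Pink has a majority (≥35).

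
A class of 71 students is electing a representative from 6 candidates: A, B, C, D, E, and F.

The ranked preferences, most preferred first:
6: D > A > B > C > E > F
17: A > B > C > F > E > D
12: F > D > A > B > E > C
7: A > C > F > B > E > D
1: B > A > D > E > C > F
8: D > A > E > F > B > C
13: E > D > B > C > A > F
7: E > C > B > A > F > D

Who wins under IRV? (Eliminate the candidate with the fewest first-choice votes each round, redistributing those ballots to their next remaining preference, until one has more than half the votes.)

Round 1: A 24, B 1, C 0, D 14, E 20, F 12. C eliminated.
Round 2: A 24, B 1, D 14, E 20, F 12. B eliminated.
Round 3: A 25, D 14, E 20, F 12. F eliminated.
Round 4: A 25, D 26, E 20. E eliminated.
Round 5: A 32, D 39. D has a majority (≥36).

D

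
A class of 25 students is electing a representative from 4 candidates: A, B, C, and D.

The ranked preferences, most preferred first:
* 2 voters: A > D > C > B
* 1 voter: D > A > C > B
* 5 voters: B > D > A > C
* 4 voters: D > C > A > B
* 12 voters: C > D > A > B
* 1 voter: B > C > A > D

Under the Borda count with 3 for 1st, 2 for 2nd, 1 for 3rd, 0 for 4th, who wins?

A: 2×3 + 1×2 + 5×1 + 4×1 + 12×1 + 1×1 = 30
B: 2×0 + 1×0 + 5×3 + 4×0 + 12×0 + 1×3 = 18
C: 2×1 + 1×1 + 5×0 + 4×2 + 12×3 + 1×2 = 49
D: 2×2 + 1×3 + 5×2 + 4×3 + 12×2 + 1×0 = 53

D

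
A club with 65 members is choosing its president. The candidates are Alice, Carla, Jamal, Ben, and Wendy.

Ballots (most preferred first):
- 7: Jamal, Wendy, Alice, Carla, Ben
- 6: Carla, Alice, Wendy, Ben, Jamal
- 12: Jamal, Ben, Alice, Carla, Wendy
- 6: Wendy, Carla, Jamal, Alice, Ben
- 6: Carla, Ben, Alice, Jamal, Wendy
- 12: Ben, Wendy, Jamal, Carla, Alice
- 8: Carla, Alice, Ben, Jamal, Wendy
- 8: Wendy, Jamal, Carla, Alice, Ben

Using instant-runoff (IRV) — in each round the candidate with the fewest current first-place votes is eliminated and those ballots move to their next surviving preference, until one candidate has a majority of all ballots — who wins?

Wendy

Round 1: Alice 0, Carla 20, Jamal 19, Ben 12, Wendy 14. Alice eliminated.
Round 2: Carla 20, Jamal 19, Ben 12, Wendy 14. Ben eliminated.
Round 3: Carla 20, Jamal 19, Wendy 26. Jamal eliminated.
Round 4: Carla 32, Wendy 33. Wendy has a majority (≥33).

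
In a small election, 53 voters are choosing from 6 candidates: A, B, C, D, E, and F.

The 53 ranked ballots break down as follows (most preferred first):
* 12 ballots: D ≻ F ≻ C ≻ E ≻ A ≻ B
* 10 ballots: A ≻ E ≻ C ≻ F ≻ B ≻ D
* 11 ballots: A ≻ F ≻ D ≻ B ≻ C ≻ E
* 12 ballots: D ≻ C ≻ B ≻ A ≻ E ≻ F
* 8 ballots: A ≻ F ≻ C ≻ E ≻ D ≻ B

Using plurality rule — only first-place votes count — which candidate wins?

First-place votes: A 29, B 0, C 0, D 24, E 0, F 0.

A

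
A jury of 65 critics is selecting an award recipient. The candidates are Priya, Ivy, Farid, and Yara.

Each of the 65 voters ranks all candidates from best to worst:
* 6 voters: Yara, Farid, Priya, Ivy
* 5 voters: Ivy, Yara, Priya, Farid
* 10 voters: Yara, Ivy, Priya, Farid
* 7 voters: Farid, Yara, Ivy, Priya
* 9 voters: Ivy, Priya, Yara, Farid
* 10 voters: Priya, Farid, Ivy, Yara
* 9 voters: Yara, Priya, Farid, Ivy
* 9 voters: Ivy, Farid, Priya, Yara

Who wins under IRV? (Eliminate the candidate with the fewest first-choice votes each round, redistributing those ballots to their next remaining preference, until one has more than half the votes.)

Ivy

Round 1: Priya 10, Ivy 23, Farid 7, Yara 25. Farid eliminated.
Round 2: Priya 10, Ivy 23, Yara 32. Priya eliminated.
Round 3: Ivy 33, Yara 32. Ivy has a majority (≥33).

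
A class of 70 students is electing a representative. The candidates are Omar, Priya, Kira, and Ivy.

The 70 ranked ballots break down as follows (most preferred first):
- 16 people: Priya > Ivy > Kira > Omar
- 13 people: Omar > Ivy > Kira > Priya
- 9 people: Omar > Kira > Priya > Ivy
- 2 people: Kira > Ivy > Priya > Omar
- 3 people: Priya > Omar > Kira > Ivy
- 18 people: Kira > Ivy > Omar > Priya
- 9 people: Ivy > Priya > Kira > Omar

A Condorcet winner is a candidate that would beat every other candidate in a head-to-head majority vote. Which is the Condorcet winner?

Ivy vs Omar: 45–25
Ivy vs Priya: 42–28
Ivy vs Kira: 38–32
Ivy beats every other candidate.

Ivy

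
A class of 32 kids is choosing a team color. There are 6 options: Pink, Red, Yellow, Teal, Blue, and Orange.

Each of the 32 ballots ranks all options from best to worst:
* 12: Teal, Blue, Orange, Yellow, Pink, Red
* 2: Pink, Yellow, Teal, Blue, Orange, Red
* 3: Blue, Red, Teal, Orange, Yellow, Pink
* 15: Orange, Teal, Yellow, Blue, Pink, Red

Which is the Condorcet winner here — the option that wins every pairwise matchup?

Teal vs Pink: 30–2
Teal vs Red: 29–3
Teal vs Yellow: 30–2
Teal vs Blue: 29–3
Teal vs Orange: 17–15
Teal beats every other option.

Teal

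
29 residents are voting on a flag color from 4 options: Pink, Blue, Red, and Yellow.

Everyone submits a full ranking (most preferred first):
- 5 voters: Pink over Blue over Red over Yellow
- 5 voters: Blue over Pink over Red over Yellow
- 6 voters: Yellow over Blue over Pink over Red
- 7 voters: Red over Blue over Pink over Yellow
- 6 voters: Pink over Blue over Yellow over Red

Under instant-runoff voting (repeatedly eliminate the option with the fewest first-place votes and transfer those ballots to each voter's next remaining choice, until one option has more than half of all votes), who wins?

Round 1: Pink 11, Blue 5, Red 7, Yellow 6. Blue eliminated.
Round 2: Pink 16, Red 7, Yellow 6. Pink has a majority (≥15).

Pink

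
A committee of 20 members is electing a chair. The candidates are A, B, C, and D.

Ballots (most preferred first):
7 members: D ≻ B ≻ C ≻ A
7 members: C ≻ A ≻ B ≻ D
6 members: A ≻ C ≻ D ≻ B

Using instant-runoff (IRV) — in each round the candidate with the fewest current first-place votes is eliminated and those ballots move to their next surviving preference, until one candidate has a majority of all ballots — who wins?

Round 1: A 6, B 0, C 7, D 7. B eliminated.
Round 2: A 6, C 7, D 7. A eliminated.
Round 3: C 13, D 7. C has a majority (≥11).

C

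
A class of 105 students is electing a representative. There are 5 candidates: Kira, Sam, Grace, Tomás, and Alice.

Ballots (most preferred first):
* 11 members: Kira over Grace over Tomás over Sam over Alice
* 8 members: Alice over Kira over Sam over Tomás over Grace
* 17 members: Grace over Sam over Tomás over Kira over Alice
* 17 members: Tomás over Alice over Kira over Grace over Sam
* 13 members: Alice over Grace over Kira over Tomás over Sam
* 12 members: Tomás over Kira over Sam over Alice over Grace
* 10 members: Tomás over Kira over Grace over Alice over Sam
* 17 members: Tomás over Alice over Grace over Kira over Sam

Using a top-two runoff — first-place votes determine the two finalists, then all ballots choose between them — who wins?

Round 1 first-place votes: Kira 11, Sam 0, Grace 17, Tomás 56, Alice 21. Tomás and Alice advance.
Runoff: Tomás is ranked above Alice on 84 ballots, Alice above Tomás on 21.

Tomás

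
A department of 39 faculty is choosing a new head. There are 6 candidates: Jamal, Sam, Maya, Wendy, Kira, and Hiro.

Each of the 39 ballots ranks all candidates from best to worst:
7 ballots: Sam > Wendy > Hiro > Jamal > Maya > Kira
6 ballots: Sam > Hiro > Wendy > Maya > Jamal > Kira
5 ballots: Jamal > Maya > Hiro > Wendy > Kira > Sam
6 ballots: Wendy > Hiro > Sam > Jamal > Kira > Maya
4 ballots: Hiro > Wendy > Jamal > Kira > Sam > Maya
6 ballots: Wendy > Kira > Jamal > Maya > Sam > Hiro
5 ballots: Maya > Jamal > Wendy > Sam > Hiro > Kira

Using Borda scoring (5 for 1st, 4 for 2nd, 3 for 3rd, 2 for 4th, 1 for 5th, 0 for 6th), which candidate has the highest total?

Wendy

Jamal: 7×2 + 6×1 + 5×5 + 6×2 + 4×3 + 6×3 + 5×4 = 107
Sam: 7×5 + 6×5 + 5×0 + 6×3 + 4×1 + 6×1 + 5×2 = 103
Maya: 7×1 + 6×2 + 5×4 + 6×0 + 4×0 + 6×2 + 5×5 = 76
Wendy: 7×4 + 6×3 + 5×2 + 6×5 + 4×4 + 6×5 + 5×3 = 147
Kira: 7×0 + 6×0 + 5×1 + 6×1 + 4×2 + 6×4 + 5×0 = 43
Hiro: 7×3 + 6×4 + 5×3 + 6×4 + 4×5 + 6×0 + 5×1 = 109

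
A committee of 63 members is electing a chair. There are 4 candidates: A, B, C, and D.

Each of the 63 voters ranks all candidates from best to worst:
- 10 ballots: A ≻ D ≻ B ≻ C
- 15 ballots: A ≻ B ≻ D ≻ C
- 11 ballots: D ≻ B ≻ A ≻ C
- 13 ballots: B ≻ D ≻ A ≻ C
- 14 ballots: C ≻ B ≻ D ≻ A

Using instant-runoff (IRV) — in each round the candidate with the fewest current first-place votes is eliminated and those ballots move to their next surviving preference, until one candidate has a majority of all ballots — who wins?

Round 1: A 25, B 13, C 14, D 11. D eliminated.
Round 2: A 25, B 24, C 14. C eliminated.
Round 3: A 25, B 38. B has a majority (≥32).

B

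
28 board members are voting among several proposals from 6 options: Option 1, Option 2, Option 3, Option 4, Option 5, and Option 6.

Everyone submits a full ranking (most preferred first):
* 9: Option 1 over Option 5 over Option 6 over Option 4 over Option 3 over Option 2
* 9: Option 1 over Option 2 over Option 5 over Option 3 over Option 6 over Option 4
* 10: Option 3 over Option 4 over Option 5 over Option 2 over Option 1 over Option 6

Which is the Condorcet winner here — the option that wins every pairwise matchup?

Option 1 vs Option 2: 18–10
Option 1 vs Option 3: 18–10
Option 1 vs Option 4: 18–10
Option 1 vs Option 5: 18–10
Option 1 vs Option 6: 28–0
Option 1 beats every other option.

Option 1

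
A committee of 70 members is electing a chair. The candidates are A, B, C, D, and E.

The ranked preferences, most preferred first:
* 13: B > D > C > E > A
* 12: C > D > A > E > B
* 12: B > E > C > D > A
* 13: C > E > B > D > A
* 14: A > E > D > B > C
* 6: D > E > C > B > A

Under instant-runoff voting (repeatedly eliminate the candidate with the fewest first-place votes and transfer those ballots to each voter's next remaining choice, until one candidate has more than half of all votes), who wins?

Round 1: A 14, B 25, C 25, D 6, E 0. E eliminated.
Round 2: A 14, B 25, C 25, D 6. D eliminated.
Round 3: A 14, B 25, C 31. A eliminated.
Round 4: B 39, C 31. B has a majority (≥36).

B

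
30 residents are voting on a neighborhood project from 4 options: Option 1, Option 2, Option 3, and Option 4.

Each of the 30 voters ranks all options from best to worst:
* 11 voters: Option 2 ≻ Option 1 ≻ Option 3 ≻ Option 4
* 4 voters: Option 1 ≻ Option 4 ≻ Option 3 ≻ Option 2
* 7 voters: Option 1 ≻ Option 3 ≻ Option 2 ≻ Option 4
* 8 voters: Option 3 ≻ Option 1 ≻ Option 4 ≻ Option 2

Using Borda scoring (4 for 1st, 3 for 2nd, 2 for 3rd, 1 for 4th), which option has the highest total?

Option 1

Option 1: 11×3 + 4×4 + 7×4 + 8×3 = 101
Option 2: 11×4 + 4×1 + 7×2 + 8×1 = 70
Option 3: 11×2 + 4×2 + 7×3 + 8×4 = 83
Option 4: 11×1 + 4×3 + 7×1 + 8×2 = 46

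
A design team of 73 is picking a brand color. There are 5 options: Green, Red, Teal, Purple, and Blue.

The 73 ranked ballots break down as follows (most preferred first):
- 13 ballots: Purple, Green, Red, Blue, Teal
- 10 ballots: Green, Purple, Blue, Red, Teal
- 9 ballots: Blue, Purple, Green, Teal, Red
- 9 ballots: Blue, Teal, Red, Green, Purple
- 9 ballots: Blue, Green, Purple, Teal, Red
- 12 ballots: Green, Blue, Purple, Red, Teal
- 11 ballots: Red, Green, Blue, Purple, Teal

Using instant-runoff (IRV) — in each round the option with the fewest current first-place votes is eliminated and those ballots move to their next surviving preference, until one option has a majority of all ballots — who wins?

Green

Round 1: Green 22, Red 11, Teal 0, Purple 13, Blue 27. Teal eliminated.
Round 2: Green 22, Red 11, Purple 13, Blue 27. Red eliminated.
Round 3: Green 33, Purple 13, Blue 27. Purple eliminated.
Round 4: Green 46, Blue 27. Green has a majority (≥37).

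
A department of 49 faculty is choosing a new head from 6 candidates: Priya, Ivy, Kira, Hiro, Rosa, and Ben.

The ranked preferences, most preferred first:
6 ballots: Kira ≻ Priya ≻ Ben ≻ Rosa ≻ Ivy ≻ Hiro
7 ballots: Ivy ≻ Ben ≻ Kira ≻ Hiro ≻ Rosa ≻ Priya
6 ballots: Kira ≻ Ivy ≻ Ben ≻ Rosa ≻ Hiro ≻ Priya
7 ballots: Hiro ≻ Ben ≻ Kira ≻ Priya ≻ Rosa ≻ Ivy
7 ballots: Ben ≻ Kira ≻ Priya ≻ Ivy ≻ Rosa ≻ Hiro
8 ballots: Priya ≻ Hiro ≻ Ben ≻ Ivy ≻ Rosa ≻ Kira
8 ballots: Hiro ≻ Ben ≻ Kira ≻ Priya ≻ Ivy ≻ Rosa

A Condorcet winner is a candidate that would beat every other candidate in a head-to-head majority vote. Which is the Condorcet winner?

Ben vs Priya: 35–14
Ben vs Ivy: 36–13
Ben vs Kira: 37–12
Ben vs Hiro: 26–23
Ben vs Rosa: 49–0
Ben beats every other candidate.

Ben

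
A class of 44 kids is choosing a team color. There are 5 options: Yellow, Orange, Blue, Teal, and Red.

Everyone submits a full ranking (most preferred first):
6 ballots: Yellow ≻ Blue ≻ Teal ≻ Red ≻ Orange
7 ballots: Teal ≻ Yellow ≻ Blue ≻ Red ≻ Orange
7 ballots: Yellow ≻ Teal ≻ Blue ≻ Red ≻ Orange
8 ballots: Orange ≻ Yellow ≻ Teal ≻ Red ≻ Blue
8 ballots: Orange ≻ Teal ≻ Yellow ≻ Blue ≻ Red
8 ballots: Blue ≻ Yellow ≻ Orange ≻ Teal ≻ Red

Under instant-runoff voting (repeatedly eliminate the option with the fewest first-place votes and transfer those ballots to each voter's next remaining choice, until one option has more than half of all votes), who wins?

Round 1: Yellow 13, Orange 16, Blue 8, Teal 7, Red 0. Red eliminated.
Round 2: Yellow 13, Orange 16, Blue 8, Teal 7. Teal eliminated.
Round 3: Yellow 20, Orange 16, Blue 8. Blue eliminated.
Round 4: Yellow 28, Orange 16. Yellow has a majority (≥23).

Yellow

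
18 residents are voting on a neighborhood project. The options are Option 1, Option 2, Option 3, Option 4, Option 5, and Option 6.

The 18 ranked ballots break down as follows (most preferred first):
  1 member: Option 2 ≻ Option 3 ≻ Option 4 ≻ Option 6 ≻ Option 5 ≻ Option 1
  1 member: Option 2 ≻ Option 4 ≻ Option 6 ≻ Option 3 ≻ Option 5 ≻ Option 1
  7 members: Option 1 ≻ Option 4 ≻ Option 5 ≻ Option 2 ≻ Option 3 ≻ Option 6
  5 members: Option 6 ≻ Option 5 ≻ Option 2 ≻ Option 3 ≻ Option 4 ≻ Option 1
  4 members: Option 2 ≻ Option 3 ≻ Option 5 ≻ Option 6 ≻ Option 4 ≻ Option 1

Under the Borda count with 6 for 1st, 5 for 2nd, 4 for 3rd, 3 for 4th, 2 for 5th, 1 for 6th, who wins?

Option 1: 1×1 + 1×1 + 7×6 + 5×1 + 4×1 = 53
Option 2: 1×6 + 1×6 + 7×3 + 5×4 + 4×6 = 77
Option 3: 1×5 + 1×3 + 7×2 + 5×3 + 4×5 = 57
Option 4: 1×4 + 1×5 + 7×5 + 5×2 + 4×2 = 62
Option 5: 1×2 + 1×2 + 7×4 + 5×5 + 4×4 = 73
Option 6: 1×3 + 1×4 + 7×1 + 5×6 + 4×3 = 56

Option 2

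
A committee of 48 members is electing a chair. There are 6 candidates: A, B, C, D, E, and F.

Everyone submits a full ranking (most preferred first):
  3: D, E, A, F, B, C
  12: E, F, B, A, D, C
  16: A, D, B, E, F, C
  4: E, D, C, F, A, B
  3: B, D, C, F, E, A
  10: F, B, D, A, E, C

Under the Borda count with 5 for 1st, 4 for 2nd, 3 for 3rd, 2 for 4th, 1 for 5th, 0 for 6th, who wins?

D

A: 3×3 + 12×2 + 16×5 + 4×1 + 3×0 + 10×2 = 137
B: 3×1 + 12×3 + 16×3 + 4×0 + 3×5 + 10×4 = 142
C: 3×0 + 12×0 + 16×0 + 4×3 + 3×3 + 10×0 = 21
D: 3×5 + 12×1 + 16×4 + 4×4 + 3×4 + 10×3 = 149
E: 3×4 + 12×5 + 16×2 + 4×5 + 3×1 + 10×1 = 137
F: 3×2 + 12×4 + 16×1 + 4×2 + 3×2 + 10×5 = 134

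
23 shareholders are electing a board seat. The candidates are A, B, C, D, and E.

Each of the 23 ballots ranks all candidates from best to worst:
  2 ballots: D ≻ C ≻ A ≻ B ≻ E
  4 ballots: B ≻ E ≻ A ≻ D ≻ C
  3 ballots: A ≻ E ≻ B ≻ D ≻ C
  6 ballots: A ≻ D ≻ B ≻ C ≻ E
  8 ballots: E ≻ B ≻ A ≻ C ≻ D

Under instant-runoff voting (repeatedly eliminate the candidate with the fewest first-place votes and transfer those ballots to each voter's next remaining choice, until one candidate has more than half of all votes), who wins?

E

Round 1: A 9, B 4, C 0, D 2, E 8. C eliminated.
Round 2: A 9, B 4, D 2, E 8. D eliminated.
Round 3: A 11, B 4, E 8. B eliminated.
Round 4: A 11, E 12. E has a majority (≥12).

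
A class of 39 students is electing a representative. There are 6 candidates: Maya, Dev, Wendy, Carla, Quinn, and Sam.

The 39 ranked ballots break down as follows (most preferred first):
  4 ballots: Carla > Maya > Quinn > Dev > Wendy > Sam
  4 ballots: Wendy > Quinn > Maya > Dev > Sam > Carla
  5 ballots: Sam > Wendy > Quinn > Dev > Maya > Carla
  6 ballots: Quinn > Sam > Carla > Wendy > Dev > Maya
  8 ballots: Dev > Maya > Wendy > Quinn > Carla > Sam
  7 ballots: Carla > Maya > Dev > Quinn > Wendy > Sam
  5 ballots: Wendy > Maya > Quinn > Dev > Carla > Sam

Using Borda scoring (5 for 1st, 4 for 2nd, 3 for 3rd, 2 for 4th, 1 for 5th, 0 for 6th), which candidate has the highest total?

Maya: 4×4 + 4×3 + 5×1 + 6×0 + 8×4 + 7×4 + 5×4 = 113
Dev: 4×2 + 4×2 + 5×2 + 6×1 + 8×5 + 7×3 + 5×2 = 103
Wendy: 4×1 + 4×5 + 5×4 + 6×2 + 8×3 + 7×1 + 5×5 = 112
Carla: 4×5 + 4×0 + 5×0 + 6×3 + 8×1 + 7×5 + 5×1 = 86
Quinn: 4×3 + 4×4 + 5×3 + 6×5 + 8×2 + 7×2 + 5×3 = 118
Sam: 4×0 + 4×1 + 5×5 + 6×4 + 8×0 + 7×0 + 5×0 = 53

Quinn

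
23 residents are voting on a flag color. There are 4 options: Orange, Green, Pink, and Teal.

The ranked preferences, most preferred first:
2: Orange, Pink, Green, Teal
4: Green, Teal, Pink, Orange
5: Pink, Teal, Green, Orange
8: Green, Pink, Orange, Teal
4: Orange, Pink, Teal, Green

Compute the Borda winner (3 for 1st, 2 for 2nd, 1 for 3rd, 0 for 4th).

Pink

Orange: 2×3 + 4×0 + 5×0 + 8×1 + 4×3 = 26
Green: 2×1 + 4×3 + 5×1 + 8×3 + 4×0 = 43
Pink: 2×2 + 4×1 + 5×3 + 8×2 + 4×2 = 47
Teal: 2×0 + 4×2 + 5×2 + 8×0 + 4×1 = 22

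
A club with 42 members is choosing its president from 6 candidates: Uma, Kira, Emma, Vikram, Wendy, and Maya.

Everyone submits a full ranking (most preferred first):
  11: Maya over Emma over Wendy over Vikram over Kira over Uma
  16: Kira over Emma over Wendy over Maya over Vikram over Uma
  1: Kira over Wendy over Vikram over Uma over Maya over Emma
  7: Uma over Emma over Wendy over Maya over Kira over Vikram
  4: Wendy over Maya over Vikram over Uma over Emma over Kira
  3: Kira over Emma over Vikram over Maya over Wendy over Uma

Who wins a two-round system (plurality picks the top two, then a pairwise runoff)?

Round 1 first-place votes: Uma 7, Kira 20, Emma 0, Vikram 0, Wendy 4, Maya 11. Kira and Maya advance.
Runoff: Kira is ranked above Maya on 20 ballots, Maya above Kira on 22.

Maya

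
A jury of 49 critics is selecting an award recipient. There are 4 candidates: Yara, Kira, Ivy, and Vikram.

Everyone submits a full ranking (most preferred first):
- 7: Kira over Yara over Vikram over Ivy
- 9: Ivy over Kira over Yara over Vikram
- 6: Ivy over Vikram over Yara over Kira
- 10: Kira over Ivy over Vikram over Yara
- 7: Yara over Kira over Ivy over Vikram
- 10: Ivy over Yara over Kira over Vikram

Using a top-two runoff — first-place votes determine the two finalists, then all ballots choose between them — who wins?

Round 1 first-place votes: Yara 7, Kira 17, Ivy 25, Vikram 0. Ivy and Kira advance.
Runoff: Ivy is ranked above Kira on 25 ballots, Kira above Ivy on 24.

Ivy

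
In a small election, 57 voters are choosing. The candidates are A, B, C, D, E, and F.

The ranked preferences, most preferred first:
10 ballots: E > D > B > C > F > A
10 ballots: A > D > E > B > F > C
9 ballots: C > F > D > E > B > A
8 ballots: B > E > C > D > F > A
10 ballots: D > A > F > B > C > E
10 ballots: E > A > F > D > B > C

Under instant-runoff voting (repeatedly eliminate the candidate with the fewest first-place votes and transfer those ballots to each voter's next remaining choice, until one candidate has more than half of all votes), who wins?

D

Round 1: A 10, B 8, C 9, D 10, E 20, F 0. F eliminated.
Round 2: A 10, B 8, C 9, D 10, E 20. B eliminated.
Round 3: A 10, C 9, D 10, E 28. C eliminated.
Round 4: A 10, D 19, E 28. A eliminated.
Round 5: D 29, E 28. D has a majority (≥29).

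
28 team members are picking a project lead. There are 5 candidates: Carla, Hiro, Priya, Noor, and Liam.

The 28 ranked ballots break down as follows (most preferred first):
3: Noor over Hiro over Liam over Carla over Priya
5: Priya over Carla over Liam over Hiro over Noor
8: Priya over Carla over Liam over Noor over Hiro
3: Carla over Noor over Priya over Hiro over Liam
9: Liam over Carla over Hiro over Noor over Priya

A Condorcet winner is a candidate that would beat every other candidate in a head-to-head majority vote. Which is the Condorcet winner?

Carla vs Hiro: 25–3
Carla vs Priya: 15–13
Carla vs Noor: 25–3
Carla vs Liam: 16–12
Carla beats every other candidate.

Carla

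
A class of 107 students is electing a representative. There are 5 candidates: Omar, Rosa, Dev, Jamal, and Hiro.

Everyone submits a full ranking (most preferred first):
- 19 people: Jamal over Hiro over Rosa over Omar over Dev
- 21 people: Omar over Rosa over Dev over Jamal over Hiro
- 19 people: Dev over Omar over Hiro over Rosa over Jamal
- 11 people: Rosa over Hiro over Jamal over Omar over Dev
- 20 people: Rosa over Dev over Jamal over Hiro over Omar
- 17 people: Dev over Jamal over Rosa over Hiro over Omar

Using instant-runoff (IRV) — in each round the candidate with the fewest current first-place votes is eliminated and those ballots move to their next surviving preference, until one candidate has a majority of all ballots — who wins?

Rosa

Round 1: Omar 21, Rosa 31, Dev 36, Jamal 19, Hiro 0. Hiro eliminated.
Round 2: Omar 21, Rosa 31, Dev 36, Jamal 19. Jamal eliminated.
Round 3: Omar 21, Rosa 50, Dev 36. Omar eliminated.
Round 4: Rosa 71, Dev 36. Rosa has a majority (≥54).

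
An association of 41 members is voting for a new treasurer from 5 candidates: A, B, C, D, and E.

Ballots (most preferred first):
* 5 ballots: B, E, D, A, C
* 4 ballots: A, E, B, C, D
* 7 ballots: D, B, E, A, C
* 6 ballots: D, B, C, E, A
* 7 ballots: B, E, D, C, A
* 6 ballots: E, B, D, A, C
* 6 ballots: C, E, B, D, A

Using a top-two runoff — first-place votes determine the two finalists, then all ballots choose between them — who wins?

Round 1 first-place votes: A 4, B 12, C 6, D 13, E 6. D and B advance.
Runoff: D is ranked above B on 13 ballots, B above D on 28.

B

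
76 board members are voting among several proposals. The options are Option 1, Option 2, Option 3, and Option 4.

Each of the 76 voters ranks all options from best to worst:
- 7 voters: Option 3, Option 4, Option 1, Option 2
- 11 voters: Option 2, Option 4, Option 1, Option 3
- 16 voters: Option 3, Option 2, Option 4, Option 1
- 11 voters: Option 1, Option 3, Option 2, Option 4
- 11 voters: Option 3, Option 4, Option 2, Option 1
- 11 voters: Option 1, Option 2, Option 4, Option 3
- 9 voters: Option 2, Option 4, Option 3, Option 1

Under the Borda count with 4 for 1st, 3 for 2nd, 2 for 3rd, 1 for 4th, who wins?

Option 2

Option 1: 7×2 + 11×2 + 16×1 + 11×4 + 11×1 + 11×4 + 9×1 = 160
Option 2: 7×1 + 11×4 + 16×3 + 11×2 + 11×2 + 11×3 + 9×4 = 212
Option 3: 7×4 + 11×1 + 16×4 + 11×3 + 11×4 + 11×1 + 9×2 = 209
Option 4: 7×3 + 11×3 + 16×2 + 11×1 + 11×3 + 11×2 + 9×3 = 179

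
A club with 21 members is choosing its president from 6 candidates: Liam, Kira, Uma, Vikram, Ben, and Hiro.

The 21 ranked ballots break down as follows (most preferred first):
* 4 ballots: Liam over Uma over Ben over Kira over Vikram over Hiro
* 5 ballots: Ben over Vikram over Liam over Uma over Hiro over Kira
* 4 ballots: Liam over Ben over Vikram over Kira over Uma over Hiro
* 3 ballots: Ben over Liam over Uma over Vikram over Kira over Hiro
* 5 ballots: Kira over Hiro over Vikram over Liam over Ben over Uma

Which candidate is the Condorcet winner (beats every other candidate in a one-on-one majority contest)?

Liam vs Kira: 16–5
Liam vs Uma: 21–0
Liam vs Vikram: 11–10
Liam vs Ben: 13–8
Liam vs Hiro: 16–5
Liam beats every other candidate.

Liam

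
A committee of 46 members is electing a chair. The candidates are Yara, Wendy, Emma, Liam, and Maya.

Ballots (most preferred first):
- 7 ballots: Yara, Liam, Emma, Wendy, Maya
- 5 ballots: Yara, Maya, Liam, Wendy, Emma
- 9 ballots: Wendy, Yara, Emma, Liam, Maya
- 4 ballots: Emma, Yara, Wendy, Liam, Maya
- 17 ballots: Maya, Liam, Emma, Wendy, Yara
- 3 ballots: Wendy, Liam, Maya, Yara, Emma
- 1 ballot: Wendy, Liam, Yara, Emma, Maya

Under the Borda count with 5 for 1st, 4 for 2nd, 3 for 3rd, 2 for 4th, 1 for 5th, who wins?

Yara: 7×5 + 5×5 + 9×4 + 4×4 + 17×1 + 3×2 + 1×3 = 138
Wendy: 7×2 + 5×2 + 9×5 + 4×3 + 17×2 + 3×5 + 1×5 = 135
Emma: 7×3 + 5×1 + 9×3 + 4×5 + 17×3 + 3×1 + 1×2 = 129
Liam: 7×4 + 5×3 + 9×2 + 4×2 + 17×4 + 3×4 + 1×4 = 153
Maya: 7×1 + 5×4 + 9×1 + 4×1 + 17×5 + 3×3 + 1×1 = 135

Liam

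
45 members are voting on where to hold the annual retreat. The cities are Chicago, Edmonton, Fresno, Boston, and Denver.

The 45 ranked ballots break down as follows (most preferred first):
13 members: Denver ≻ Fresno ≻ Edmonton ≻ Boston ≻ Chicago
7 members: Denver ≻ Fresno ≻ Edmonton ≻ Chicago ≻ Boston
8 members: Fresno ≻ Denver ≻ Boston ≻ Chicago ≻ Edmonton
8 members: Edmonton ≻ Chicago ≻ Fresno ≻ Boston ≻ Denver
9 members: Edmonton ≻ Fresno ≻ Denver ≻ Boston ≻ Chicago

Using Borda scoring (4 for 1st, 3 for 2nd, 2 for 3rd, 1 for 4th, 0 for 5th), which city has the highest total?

Fresno

Chicago: 13×0 + 7×1 + 8×1 + 8×3 + 9×0 = 39
Edmonton: 13×2 + 7×2 + 8×0 + 8×4 + 9×4 = 108
Fresno: 13×3 + 7×3 + 8×4 + 8×2 + 9×3 = 135
Boston: 13×1 + 7×0 + 8×2 + 8×1 + 9×1 = 46
Denver: 13×4 + 7×4 + 8×3 + 8×0 + 9×2 = 122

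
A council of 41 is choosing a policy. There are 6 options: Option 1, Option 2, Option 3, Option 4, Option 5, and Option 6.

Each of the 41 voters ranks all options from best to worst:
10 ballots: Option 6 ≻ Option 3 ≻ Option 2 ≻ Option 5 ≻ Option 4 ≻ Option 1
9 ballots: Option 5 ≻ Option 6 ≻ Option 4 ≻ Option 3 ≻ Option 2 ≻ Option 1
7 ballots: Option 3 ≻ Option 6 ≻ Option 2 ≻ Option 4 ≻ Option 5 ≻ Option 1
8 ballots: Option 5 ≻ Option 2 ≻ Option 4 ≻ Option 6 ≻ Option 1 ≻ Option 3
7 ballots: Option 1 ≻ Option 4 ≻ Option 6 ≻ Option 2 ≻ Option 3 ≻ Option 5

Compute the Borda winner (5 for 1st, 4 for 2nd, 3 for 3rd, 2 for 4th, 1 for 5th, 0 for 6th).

Option 1: 10×0 + 9×0 + 7×0 + 8×1 + 7×5 = 43
Option 2: 10×3 + 9×1 + 7×3 + 8×4 + 7×2 = 106
Option 3: 10×4 + 9×2 + 7×5 + 8×0 + 7×1 = 100
Option 4: 10×1 + 9×3 + 7×2 + 8×3 + 7×4 = 103
Option 5: 10×2 + 9×5 + 7×1 + 8×5 + 7×0 = 112
Option 6: 10×5 + 9×4 + 7×4 + 8×2 + 7×3 = 151

Option 6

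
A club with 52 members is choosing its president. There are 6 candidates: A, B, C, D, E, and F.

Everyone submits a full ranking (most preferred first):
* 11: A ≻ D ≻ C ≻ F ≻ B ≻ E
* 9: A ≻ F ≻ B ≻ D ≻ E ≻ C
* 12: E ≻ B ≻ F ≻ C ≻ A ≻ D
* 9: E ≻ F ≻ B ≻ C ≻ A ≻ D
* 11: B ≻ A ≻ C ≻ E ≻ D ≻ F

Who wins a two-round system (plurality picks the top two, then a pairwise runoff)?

Round 1 first-place votes: A 20, B 11, C 0, D 0, E 21, F 0. E and A advance.
Runoff: E is ranked above A on 21 ballots, A above E on 31.

A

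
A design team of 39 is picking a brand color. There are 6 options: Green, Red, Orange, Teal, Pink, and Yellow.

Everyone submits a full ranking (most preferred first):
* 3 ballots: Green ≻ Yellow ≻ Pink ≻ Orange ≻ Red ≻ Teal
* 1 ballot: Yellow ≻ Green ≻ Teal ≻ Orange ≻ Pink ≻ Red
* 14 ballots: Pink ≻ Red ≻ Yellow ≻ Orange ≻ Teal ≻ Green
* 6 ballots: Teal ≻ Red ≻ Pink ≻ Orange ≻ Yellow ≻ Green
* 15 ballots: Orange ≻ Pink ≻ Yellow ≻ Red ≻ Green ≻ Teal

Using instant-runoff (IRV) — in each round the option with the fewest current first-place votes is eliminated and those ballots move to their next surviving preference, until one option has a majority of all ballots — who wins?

Round 1: Green 3, Red 0, Orange 15, Teal 6, Pink 14, Yellow 1. Red eliminated.
Round 2: Green 3, Orange 15, Teal 6, Pink 14, Yellow 1. Yellow eliminated.
Round 3: Green 4, Orange 15, Teal 6, Pink 14. Green eliminated.
Round 4: Orange 15, Teal 7, Pink 17. Teal eliminated.
Round 5: Orange 16, Pink 23. Pink has a majority (≥20).

Pink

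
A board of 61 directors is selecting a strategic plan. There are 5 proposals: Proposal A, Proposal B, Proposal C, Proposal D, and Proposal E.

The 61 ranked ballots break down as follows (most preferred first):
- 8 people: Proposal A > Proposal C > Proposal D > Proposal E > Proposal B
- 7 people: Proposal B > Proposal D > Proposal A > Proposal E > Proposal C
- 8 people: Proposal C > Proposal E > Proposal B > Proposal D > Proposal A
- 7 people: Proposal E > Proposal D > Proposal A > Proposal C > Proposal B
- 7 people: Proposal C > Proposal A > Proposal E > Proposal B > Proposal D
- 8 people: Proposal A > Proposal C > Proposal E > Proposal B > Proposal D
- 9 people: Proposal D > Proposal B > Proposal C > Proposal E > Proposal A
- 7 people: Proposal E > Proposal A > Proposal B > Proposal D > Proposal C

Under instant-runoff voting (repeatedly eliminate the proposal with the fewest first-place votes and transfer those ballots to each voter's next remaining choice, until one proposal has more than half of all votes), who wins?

Round 1: Proposal A 16, Proposal B 7, Proposal C 15, Proposal D 9, Proposal E 14. Proposal B eliminated.
Round 2: Proposal A 16, Proposal C 15, Proposal D 16, Proposal E 14. Proposal E eliminated.
Round 3: Proposal A 23, Proposal C 15, Proposal D 23. Proposal C eliminated.
Round 4: Proposal A 30, Proposal D 31. Proposal D has a majority (≥31).

Proposal D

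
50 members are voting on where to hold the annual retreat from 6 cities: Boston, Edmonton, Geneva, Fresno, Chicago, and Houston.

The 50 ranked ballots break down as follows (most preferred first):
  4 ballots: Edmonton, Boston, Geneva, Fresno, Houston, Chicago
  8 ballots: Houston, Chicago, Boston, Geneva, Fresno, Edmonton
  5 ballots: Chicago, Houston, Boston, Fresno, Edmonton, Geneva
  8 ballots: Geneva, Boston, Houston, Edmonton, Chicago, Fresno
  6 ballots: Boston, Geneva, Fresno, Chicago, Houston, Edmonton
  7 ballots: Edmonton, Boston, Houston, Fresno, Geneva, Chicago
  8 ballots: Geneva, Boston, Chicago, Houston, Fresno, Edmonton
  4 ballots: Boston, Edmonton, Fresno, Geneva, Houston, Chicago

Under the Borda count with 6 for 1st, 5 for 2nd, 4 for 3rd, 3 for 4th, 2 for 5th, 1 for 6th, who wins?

Boston

Boston: 4×5 + 8×4 + 5×4 + 8×5 + 6×6 + 7×5 + 8×5 + 4×6 = 247
Edmonton: 4×6 + 8×1 + 5×2 + 8×3 + 6×1 + 7×6 + 8×1 + 4×5 = 142
Geneva: 4×4 + 8×3 + 5×1 + 8×6 + 6×5 + 7×2 + 8×6 + 4×3 = 197
Fresno: 4×3 + 8×2 + 5×3 + 8×1 + 6×4 + 7×3 + 8×2 + 4×4 = 128
Chicago: 4×1 + 8×5 + 5×6 + 8×2 + 6×3 + 7×1 + 8×4 + 4×1 = 151
Houston: 4×2 + 8×6 + 5×5 + 8×4 + 6×2 + 7×4 + 8×3 + 4×2 = 185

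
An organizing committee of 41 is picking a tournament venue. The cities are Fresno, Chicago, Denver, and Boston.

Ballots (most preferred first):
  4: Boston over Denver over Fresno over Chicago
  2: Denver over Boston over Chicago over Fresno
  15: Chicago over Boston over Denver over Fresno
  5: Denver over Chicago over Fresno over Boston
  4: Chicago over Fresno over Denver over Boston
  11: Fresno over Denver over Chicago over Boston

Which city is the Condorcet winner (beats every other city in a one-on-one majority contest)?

Denver

Denver vs Fresno: 26–15
Denver vs Chicago: 22–19
Denver vs Boston: 22–19
Denver beats every other city.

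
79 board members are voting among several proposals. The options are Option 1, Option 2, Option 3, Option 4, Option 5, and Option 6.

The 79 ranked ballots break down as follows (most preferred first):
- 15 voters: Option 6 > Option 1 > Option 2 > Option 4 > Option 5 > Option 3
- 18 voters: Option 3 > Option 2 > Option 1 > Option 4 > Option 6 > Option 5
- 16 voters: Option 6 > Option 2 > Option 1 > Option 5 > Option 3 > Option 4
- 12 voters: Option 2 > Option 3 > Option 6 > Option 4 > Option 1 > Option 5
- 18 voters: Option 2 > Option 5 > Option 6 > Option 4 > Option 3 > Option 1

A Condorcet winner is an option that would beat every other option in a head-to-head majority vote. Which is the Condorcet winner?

Option 2 vs Option 1: 64–15
Option 2 vs Option 3: 61–18
Option 2 vs Option 4: 79–0
Option 2 vs Option 5: 79–0
Option 2 vs Option 6: 48–31
Option 2 beats every other option.

Option 2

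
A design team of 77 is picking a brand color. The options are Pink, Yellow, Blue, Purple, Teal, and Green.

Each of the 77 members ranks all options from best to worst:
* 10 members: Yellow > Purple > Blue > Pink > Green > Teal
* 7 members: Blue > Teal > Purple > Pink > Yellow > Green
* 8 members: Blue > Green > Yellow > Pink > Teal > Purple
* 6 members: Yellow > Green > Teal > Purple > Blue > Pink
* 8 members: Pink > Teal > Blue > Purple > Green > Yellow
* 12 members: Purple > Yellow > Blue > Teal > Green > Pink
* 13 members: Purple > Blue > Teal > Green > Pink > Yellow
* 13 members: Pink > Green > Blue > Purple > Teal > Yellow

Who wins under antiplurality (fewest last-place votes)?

Blue

Last-place votes: Pink 18, Yellow 34, Blue 0, Purple 8, Teal 10, Green 7.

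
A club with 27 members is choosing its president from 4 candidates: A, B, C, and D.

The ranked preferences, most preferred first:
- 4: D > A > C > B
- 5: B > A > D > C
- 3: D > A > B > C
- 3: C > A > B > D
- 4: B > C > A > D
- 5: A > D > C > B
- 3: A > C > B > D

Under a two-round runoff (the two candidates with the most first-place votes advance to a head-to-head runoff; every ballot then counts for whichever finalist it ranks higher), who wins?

Round 1 first-place votes: A 8, B 9, C 3, D 7. B and A advance.
Runoff: B is ranked above A on 9 ballots, A above B on 18.

A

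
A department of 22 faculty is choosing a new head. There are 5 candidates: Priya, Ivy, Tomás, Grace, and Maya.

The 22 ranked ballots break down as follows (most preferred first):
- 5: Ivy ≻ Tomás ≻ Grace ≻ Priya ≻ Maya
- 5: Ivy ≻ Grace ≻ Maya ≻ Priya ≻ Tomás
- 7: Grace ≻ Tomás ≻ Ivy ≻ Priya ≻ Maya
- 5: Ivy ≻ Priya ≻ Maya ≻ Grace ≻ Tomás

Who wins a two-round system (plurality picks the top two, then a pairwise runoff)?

Ivy

Round 1 first-place votes: Priya 0, Ivy 15, Tomás 0, Grace 7, Maya 0. Ivy and Grace advance.
Runoff: Ivy is ranked above Grace on 15 ballots, Grace above Ivy on 7.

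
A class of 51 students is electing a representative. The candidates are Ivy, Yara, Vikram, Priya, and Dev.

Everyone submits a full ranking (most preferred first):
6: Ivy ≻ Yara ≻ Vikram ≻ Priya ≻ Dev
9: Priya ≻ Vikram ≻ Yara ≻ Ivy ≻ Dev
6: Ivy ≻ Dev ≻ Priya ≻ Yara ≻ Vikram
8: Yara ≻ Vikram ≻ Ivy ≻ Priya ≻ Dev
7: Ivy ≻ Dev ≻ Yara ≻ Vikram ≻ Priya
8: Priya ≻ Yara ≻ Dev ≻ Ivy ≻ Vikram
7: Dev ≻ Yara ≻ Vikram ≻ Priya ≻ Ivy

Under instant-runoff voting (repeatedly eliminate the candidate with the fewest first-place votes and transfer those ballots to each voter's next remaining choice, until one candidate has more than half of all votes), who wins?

Ivy

Round 1: Ivy 19, Yara 8, Vikram 0, Priya 17, Dev 7. Vikram eliminated.
Round 2: Ivy 19, Yara 8, Priya 17, Dev 7. Dev eliminated.
Round 3: Ivy 19, Yara 15, Priya 17. Yara eliminated.
Round 4: Ivy 27, Priya 24. Ivy has a majority (≥26).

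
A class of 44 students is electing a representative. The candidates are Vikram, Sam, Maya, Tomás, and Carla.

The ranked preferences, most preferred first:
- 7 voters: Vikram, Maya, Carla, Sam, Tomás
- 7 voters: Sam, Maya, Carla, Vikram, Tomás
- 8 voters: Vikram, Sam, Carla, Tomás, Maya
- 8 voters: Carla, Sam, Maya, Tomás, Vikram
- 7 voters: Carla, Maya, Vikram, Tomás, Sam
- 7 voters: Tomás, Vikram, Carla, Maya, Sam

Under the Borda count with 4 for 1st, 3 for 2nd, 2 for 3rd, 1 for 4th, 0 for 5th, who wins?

Carla

Vikram: 7×4 + 7×1 + 8×4 + 8×0 + 7×2 + 7×3 = 102
Sam: 7×1 + 7×4 + 8×3 + 8×3 + 7×0 + 7×0 = 83
Maya: 7×3 + 7×3 + 8×0 + 8×2 + 7×3 + 7×1 = 86
Tomás: 7×0 + 7×0 + 8×1 + 8×1 + 7×1 + 7×4 = 51
Carla: 7×2 + 7×2 + 8×2 + 8×4 + 7×4 + 7×2 = 118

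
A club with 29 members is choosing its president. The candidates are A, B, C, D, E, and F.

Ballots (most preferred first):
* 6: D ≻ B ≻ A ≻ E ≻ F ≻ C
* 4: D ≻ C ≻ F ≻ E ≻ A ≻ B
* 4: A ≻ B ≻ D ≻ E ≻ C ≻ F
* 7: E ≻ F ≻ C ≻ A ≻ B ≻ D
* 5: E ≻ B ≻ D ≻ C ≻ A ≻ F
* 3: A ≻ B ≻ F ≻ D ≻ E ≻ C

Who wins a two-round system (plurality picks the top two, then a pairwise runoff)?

Round 1 first-place votes: A 7, B 0, C 0, D 10, E 12, F 0. E and D advance.
Runoff: E is ranked above D on 12 ballots, D above E on 17.

D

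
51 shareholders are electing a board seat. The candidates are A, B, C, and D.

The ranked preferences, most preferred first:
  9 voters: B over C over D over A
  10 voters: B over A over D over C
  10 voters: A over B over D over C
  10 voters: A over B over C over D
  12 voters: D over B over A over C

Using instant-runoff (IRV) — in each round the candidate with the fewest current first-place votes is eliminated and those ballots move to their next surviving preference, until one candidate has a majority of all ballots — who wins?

Round 1: A 20, B 19, C 0, D 12. C eliminated.
Round 2: A 20, B 19, D 12. D eliminated.
Round 3: A 20, B 31. B has a majority (≥26).

B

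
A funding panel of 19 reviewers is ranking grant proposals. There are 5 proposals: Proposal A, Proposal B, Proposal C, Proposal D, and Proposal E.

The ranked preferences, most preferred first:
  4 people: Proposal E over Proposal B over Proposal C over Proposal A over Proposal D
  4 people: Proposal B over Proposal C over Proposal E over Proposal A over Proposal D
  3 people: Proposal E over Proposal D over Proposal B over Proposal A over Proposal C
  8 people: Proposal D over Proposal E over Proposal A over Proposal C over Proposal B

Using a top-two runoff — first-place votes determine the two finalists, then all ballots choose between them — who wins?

Proposal E

Round 1 first-place votes: Proposal A 0, Proposal B 4, Proposal C 0, Proposal D 8, Proposal E 7. Proposal D and Proposal E advance.
Runoff: Proposal D is ranked above Proposal E on 8 ballots, Proposal E above Proposal D on 11.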